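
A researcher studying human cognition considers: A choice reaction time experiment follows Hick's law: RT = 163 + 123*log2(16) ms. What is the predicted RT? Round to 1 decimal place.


RT = 163 + 123 * log2(16)
log2(16) = 4.0
RT = 163 + 123 * 4.0
= 163 + 492.0
= 655.0 ms


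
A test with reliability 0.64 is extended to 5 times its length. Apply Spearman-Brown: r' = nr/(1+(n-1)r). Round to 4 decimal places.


r_new = n*r / (1 + (n-1)*r)
Numerator = 5 * 0.64 = 3.2
Denominator = 1 + 4 * 0.64 = 3.56
r_new = 3.2 / 3.56
= 0.8989


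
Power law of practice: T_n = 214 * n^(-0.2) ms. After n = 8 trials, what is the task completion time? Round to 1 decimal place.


T_n = 214 * 8^(-0.2)
8^(-0.2) = 0.659754
T_n = 214 * 0.659754
= 141.2 ms


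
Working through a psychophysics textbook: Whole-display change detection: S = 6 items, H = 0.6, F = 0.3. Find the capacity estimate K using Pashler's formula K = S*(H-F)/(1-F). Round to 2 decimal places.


K = S * (H - F) / (1 - F)
H - F = 0.3
1 - F = 0.7
K = 6 * 0.3 / 0.7
= 2.57


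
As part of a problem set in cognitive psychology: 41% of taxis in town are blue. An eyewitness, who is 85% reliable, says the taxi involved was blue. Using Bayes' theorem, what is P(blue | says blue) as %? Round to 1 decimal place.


P(blue | says blue) = P(says blue | blue)*P(blue) / [P(says blue | blue)*P(blue) + P(says blue | not blue)*P(not blue)]
Numerator = 0.85 * 0.41 = 0.3485
False identification = 0.15 * 0.59 = 0.0885
P = 0.3485 / (0.3485 + 0.0885)
= 0.3485 / 0.437
As percentage = 79.7


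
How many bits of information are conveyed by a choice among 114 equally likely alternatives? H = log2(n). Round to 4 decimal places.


H = log2(n)
H = log2(114)
= 6.8329


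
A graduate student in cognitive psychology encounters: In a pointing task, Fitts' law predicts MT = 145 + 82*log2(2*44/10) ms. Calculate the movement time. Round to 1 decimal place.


MT = 145 + 82 * log2(2*44/10)
2D/W = 8.8
log2(8.8) = 3.1375
MT = 145 + 82 * 3.1375
= 402.3 ms


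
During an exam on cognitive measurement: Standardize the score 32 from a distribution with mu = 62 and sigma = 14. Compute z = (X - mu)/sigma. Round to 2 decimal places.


z = (X - mu) / sigma
= (32 - 62) / 14
= -30 / 14
= -2.14


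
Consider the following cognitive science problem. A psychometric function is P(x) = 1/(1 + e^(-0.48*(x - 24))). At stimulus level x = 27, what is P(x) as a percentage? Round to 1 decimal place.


P(x) = 1/(1 + e^(-0.48*(27 - 24)))
Exponent = -0.48 * 3 = -1.44
e^(-1.44) = 0.236928
P = 1/(1 + 0.236928) = 0.808454
Percentage = 80.8


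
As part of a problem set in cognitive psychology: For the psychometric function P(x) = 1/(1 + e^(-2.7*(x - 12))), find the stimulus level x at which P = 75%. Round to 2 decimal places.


At P = 0.75: 0.75 = 1/(1 + e^(-k*(x-x0)))
Solving: e^(-k*(x-x0)) = 1/3
x = x0 + ln(3)/k
ln(3) = 1.0986
x = 12 + 1.0986/2.7
= 12 + 0.4069
= 12.41


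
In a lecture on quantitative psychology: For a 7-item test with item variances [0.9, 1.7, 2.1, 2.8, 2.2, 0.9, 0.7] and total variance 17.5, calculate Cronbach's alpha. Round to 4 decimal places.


alpha = (k/(k-1)) * (1 - sum(s_i^2)/s_total^2)
sum(item variances) = 11.3
k/(k-1) = 7/6 = 1.166667
1 - 11.3/17.5 = 1 - 0.645714 = 0.354286
alpha = 1.166667 * 0.354286
= 0.4133


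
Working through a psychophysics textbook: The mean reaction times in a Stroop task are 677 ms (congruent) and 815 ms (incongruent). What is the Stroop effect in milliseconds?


Stroop effect = RT(incongruent) - RT(congruent)
= 815 - 677
= 138 ms


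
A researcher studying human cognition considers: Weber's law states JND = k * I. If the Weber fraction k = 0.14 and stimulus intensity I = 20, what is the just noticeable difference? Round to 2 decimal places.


JND = k * I
JND = 0.14 * 20
= 2.80


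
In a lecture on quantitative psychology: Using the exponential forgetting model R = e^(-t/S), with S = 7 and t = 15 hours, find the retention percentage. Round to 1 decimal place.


R = e^(-t/S)
-t/S = -15/7 = -2.142857
R = e^(-2.142857) = 0.117319
Percentage = 0.117319 * 100
= 11.7


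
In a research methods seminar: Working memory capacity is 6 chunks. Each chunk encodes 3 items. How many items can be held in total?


Total items = chunks * items_per_chunk
= 6 * 3
= 18


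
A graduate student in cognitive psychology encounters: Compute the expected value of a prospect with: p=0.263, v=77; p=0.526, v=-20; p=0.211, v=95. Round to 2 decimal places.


EU = sum(p_i * v_i)
0.263 * 77 = 20.251
0.526 * -20 = -10.52
0.211 * 95 = 20.045
EU = 20.251 + -10.52 + 20.045
= 29.78


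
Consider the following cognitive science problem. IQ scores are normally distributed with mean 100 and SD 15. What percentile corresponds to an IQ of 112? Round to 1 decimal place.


z = (IQ - mean) / SD
z = (112 - 100) / 15 = 0.8
Percentile = Phi(0.8) * 100
Phi(0.8) = 0.788145
= 78.8


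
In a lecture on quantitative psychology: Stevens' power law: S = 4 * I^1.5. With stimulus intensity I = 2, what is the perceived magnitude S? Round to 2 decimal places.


S = 4 * 2^1.5
2^1.5 = 2.8284
S = 4 * 2.8284
= 11.31


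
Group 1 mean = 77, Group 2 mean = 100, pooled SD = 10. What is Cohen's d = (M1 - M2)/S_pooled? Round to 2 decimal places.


Cohen's d = (M1 - M2) / S_pooled
= (77 - 100) / 10
= -23 / 10
= -2.30


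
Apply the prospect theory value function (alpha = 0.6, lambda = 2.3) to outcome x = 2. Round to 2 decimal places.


Since x = 2 >= 0, use v(x) = x^0.6
2^0.6 = 1.5157
v(2) = 1.52


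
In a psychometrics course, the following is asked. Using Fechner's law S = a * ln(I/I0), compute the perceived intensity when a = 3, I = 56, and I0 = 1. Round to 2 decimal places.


S = 3 * ln(56/1)
I/I0 = 56.0
ln(56.0) = 4.0254
S = 3 * 4.0254
= 12.08


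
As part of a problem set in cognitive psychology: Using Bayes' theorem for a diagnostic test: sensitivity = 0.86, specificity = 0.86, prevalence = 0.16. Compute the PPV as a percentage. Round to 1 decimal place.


PPV = (sens * prev) / (sens * prev + (1-spec) * (1-prev))
Numerator = 0.86 * 0.16 = 0.1376
P(positive and no disease) = (1 - spec) * (1 - prev) = (1 - 0.86) * (1 - 0.16) = 0.1176
Denominator = 0.1376 + 0.1176 = 0.2552
PPV = 0.1376 / 0.2552 = 0.539185
As percentage = 53.9


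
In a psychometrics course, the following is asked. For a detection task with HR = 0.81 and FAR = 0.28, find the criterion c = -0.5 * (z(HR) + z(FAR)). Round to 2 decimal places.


c = -0.5 * (z(HR) + z(FAR))
z(0.81) = 0.8779
z(0.28) = -0.5828
c = -0.5 * (0.8779 + -0.5828)
= -0.5 * 0.2951
= -0.15


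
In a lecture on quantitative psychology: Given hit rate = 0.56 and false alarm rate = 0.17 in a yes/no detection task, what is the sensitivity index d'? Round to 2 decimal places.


d' = z(HR) - z(FAR)
z(0.56) = 0.151
z(0.17) = -0.9542
d' = 0.151 - -0.9542
= 1.11


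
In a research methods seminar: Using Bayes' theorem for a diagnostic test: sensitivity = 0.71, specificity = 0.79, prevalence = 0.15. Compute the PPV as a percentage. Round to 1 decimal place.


PPV = (sens * prev) / (sens * prev + (1-spec) * (1-prev))
Numerator = 0.71 * 0.15 = 0.1065
P(positive and no disease) = (1 - spec) * (1 - prev) = (1 - 0.79) * (1 - 0.15) = 0.1785
Denominator = 0.1065 + 0.1785 = 0.285
PPV = 0.1065 / 0.285 = 0.373684
As percentage = 37.4


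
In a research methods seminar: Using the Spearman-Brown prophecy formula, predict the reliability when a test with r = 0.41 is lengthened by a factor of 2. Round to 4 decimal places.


r_new = n*r / (1 + (n-1)*r)
Numerator = 2 * 0.41 = 0.82
Denominator = 1 + 1 * 0.41 = 1.41
r_new = 0.82 / 1.41
= 0.5816


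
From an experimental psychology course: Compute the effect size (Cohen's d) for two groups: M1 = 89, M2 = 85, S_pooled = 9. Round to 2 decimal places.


Cohen's d = (M1 - M2) / S_pooled
= (89 - 85) / 9
= 4 / 9
= 0.44


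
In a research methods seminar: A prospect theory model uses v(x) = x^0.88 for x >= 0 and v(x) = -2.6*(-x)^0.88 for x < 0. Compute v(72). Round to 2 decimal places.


Since x = 72 >= 0, use v(x) = x^0.88
72^0.88 = 43.0976
v(72) = 43.10


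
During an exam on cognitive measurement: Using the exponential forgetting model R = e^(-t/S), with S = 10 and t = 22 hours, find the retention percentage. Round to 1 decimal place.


R = e^(-t/S)
-t/S = -22/10 = -2.2
R = e^(-2.2) = 0.110803
Percentage = 0.110803 * 100
= 11.1


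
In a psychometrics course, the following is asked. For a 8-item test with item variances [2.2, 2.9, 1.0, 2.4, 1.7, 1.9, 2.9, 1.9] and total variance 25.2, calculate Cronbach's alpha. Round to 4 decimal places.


alpha = (k/(k-1)) * (1 - sum(s_i^2)/s_total^2)
sum(item variances) = 16.9
k/(k-1) = 8/7 = 1.142857
1 - 16.9/25.2 = 1 - 0.670635 = 0.329365
alpha = 1.142857 * 0.329365
= 0.3764


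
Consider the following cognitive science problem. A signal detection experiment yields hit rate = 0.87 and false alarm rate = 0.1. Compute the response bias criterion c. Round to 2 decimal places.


c = -0.5 * (z(HR) + z(FAR))
z(0.87) = 1.1264
z(0.1) = -1.2816
c = -0.5 * (1.1264 + -1.2816)
= -0.5 * -0.1552
= 0.08


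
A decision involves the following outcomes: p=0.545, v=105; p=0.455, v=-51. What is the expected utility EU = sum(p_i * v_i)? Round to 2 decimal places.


EU = sum(p_i * v_i)
0.545 * 105 = 57.225
0.455 * -51 = -23.205
EU = 57.225 + -23.205
= 34.02


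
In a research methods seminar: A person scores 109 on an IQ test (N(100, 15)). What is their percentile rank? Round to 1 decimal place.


z = (IQ - mean) / SD
z = (109 - 100) / 15 = 0.6
Percentile = Phi(0.6) * 100
Phi(0.6) = 0.725747
= 72.6


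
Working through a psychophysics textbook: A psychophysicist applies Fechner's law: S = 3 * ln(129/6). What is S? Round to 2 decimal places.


S = 3 * ln(129/6)
I/I0 = 21.5
ln(21.5) = 3.0681
S = 3 * 3.0681
= 9.20


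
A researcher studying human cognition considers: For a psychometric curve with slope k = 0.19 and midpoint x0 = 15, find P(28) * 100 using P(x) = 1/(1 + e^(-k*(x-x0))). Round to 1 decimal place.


P(x) = 1/(1 + e^(-0.19*(28 - 15)))
Exponent = -0.19 * 13 = -2.47
e^(-2.47) = 0.084585
P = 1/(1 + 0.084585) = 0.922012
Percentage = 92.2


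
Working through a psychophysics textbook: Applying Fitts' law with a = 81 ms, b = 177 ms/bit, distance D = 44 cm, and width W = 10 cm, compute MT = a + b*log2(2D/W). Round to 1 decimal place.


MT = 81 + 177 * log2(2*44/10)
2D/W = 8.8
log2(8.8) = 3.1375
MT = 81 + 177 * 3.1375
= 636.3 ms


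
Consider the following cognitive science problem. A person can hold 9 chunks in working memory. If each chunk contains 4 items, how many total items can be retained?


Total items = chunks * items_per_chunk
= 9 * 4
= 36


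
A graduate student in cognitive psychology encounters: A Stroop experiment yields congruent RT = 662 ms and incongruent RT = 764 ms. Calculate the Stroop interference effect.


Stroop effect = RT(incongruent) - RT(congruent)
= 764 - 662
= 102 ms


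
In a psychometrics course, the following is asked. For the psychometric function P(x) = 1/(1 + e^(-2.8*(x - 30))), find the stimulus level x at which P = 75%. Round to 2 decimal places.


At P = 0.75: 0.75 = 1/(1 + e^(-k*(x-x0)))
Solving: e^(-k*(x-x0)) = 1/3
x = x0 + ln(3)/k
ln(3) = 1.0986
x = 30 + 1.0986/2.8
= 30 + 0.3924
= 30.39


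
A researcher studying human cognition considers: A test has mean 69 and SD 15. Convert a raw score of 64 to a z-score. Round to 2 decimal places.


z = (X - mu) / sigma
= (64 - 69) / 15
= -5 / 15
= -0.33


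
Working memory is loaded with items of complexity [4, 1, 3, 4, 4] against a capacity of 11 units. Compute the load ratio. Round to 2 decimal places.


Total complexity = 4 + 1 + 3 + 4 + 4 = 16
Load = total / capacity = 16 / 11
= 1.45


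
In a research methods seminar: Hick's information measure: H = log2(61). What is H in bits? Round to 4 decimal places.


H = log2(n)
H = log2(61)
= 5.9307


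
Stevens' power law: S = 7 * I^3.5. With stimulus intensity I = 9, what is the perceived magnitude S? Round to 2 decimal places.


S = 7 * 9^3.5
9^3.5 = 2187.0
S = 7 * 2187.0
= 15309.00


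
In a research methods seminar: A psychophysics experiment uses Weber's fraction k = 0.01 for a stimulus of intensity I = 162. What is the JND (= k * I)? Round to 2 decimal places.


JND = k * I
JND = 0.01 * 162
= 1.62


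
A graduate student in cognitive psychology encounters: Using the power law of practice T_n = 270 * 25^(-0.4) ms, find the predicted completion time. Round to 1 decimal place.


T_n = 270 * 25^(-0.4)
25^(-0.4) = 0.275946
T_n = 270 * 0.275946
= 74.5 ms


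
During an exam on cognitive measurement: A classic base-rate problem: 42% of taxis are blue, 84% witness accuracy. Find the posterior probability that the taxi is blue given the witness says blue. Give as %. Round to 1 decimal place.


P(blue | says blue) = P(says blue | blue)*P(blue) / [P(says blue | blue)*P(blue) + P(says blue | not blue)*P(not blue)]
Numerator = 0.84 * 0.42 = 0.3528
False identification = 0.16 * 0.58 = 0.0928
P = 0.3528 / (0.3528 + 0.0928)
= 0.3528 / 0.4456
As percentage = 79.2


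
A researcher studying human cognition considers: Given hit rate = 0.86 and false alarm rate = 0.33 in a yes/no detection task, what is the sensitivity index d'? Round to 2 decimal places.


d' = z(HR) - z(FAR)
z(0.86) = 1.0803
z(0.33) = -0.4399
d' = 1.0803 - -0.4399
= 1.52


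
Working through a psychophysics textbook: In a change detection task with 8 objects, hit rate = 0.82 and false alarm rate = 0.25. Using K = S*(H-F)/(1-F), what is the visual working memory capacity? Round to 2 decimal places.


K = S * (H - F) / (1 - F)
H - F = 0.57
1 - F = 0.75
K = 8 * 0.57 / 0.75
= 6.08


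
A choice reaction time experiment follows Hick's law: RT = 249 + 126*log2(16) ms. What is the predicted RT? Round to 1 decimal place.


RT = 249 + 126 * log2(16)
log2(16) = 4.0
RT = 249 + 126 * 4.0
= 249 + 504.0
= 753.0 ms


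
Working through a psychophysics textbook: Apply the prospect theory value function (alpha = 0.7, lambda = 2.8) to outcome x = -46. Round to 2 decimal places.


Since x = -46 < 0, use v(x) = -lambda*(-x)^alpha
(-x) = 46
46^0.7 = 14.5858
v(-46) = -2.8 * 14.5858
= -40.84


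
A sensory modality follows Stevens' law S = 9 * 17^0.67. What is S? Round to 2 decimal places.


S = 9 * 17^0.67
17^0.67 = 6.6742
S = 9 * 6.6742
= 60.07


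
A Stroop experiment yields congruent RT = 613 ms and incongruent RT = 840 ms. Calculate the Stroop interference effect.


Stroop effect = RT(incongruent) - RT(congruent)
= 840 - 613
= 227 ms


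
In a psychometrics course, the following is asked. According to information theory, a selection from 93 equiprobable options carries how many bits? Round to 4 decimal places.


H = log2(n)
H = log2(93)
= 6.5392


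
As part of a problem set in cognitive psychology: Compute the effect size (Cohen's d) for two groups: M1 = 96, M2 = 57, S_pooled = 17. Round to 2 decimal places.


Cohen's d = (M1 - M2) / S_pooled
= (96 - 57) / 17
= 39 / 17
= 2.29


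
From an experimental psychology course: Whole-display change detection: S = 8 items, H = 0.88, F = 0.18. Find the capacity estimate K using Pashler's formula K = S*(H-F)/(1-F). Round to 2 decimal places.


K = S * (H - F) / (1 - F)
H - F = 0.7
1 - F = 0.82
K = 8 * 0.7 / 0.82
= 6.83


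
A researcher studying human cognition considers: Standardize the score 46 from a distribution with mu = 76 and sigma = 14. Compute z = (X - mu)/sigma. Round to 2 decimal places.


z = (X - mu) / sigma
= (46 - 76) / 14
= -30 / 14
= -2.14


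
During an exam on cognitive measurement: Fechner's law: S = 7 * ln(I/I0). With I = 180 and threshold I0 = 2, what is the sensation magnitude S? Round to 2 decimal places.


S = 7 * ln(180/2)
I/I0 = 90.0
ln(90.0) = 4.4998
S = 7 * 4.4998
= 31.50


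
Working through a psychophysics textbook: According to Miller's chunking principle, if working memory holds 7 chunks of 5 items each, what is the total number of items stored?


Total items = chunks * items_per_chunk
= 7 * 5
= 35


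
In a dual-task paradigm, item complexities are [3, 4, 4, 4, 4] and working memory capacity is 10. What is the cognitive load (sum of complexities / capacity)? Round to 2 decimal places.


Total complexity = 3 + 4 + 4 + 4 + 4 = 19
Load = total / capacity = 19 / 10
= 1.90


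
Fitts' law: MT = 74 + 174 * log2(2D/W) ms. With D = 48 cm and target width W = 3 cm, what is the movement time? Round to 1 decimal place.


MT = 74 + 174 * log2(2*48/3)
2D/W = 32.0
log2(32.0) = 5.0
MT = 74 + 174 * 5.0
= 944.0 ms


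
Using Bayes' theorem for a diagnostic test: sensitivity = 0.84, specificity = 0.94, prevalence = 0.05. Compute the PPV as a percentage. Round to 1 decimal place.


PPV = (sens * prev) / (sens * prev + (1-spec) * (1-prev))
Numerator = 0.84 * 0.05 = 0.042
P(positive and no disease) = (1 - spec) * (1 - prev) = (1 - 0.94) * (1 - 0.05) = 0.057
Denominator = 0.042 + 0.057 = 0.099
PPV = 0.042 / 0.099 = 0.424242
As percentage = 42.4


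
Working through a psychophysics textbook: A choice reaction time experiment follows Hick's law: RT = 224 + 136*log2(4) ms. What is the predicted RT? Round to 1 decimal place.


RT = 224 + 136 * log2(4)
log2(4) = 2.0
RT = 224 + 136 * 2.0
= 224 + 272.0
= 496.0 ms


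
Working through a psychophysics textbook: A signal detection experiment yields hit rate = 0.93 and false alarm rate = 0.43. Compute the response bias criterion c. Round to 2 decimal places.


c = -0.5 * (z(HR) + z(FAR))
z(0.93) = 1.4758
z(0.43) = -0.1764
c = -0.5 * (1.4758 + -0.1764)
= -0.5 * 1.2994
= -0.65


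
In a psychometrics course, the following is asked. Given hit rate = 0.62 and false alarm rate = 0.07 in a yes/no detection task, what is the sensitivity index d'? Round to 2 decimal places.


d' = z(HR) - z(FAR)
z(0.62) = 0.3055
z(0.07) = -1.4758
d' = 0.3055 - -1.4758
= 1.78


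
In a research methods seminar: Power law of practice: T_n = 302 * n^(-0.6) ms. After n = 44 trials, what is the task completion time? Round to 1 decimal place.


T_n = 302 * 44^(-0.6)
44^(-0.6) = 0.103259
T_n = 302 * 0.103259
= 31.2 ms


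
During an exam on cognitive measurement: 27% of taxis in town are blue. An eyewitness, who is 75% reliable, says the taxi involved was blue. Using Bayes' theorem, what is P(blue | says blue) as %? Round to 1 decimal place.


P(blue | says blue) = P(says blue | blue)*P(blue) / [P(says blue | blue)*P(blue) + P(says blue | not blue)*P(not blue)]
Numerator = 0.75 * 0.27 = 0.2025
False identification = 0.25 * 0.73 = 0.1825
P = 0.2025 / (0.2025 + 0.1825)
= 0.2025 / 0.385
As percentage = 52.6


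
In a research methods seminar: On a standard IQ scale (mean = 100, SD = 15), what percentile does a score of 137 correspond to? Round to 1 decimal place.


z = (IQ - mean) / SD
z = (137 - 100) / 15 = 2.4667
Percentile = Phi(2.4667) * 100
Phi(2.4667) = 0.993182
= 99.3


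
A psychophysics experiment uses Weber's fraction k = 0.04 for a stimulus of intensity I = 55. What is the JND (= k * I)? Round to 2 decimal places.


JND = k * I
JND = 0.04 * 55
= 2.20


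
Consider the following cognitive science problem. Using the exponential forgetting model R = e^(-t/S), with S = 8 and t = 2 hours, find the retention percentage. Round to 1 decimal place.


R = e^(-t/S)
-t/S = -2/8 = -0.25
R = e^(-0.25) = 0.778801
Percentage = 0.778801 * 100
= 77.9


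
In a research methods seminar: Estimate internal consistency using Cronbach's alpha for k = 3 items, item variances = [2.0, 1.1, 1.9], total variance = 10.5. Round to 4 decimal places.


alpha = (k/(k-1)) * (1 - sum(s_i^2)/s_total^2)
sum(item variances) = 5.0
k/(k-1) = 3/2 = 1.5
1 - 5.0/10.5 = 1 - 0.47619 = 0.52381
alpha = 1.5 * 0.52381
= 0.7857


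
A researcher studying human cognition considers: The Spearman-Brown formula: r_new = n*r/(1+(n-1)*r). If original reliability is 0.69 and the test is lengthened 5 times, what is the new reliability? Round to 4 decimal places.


r_new = n*r / (1 + (n-1)*r)
Numerator = 5 * 0.69 = 3.45
Denominator = 1 + 4 * 0.69 = 3.76
r_new = 3.45 / 3.76
= 0.9176


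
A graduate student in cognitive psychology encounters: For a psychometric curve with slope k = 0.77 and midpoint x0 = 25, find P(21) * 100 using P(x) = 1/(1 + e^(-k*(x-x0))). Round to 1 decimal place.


P(x) = 1/(1 + e^(-0.77*(21 - 25)))
Exponent = -0.77 * -4 = 3.08
e^(3.08) = 21.758402
P = 1/(1 + 21.758402) = 0.04394
Percentage = 4.4


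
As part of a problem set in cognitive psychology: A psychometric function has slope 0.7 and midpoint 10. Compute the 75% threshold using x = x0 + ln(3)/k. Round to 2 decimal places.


At P = 0.75: 0.75 = 1/(1 + e^(-k*(x-x0)))
Solving: e^(-k*(x-x0)) = 1/3
x = x0 + ln(3)/k
ln(3) = 1.0986
x = 10 + 1.0986/0.7
= 10 + 1.5694
= 11.57


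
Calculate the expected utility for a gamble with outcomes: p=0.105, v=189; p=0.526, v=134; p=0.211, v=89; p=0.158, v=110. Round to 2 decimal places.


EU = sum(p_i * v_i)
0.105 * 189 = 19.845
0.526 * 134 = 70.484
0.211 * 89 = 18.779
0.158 * 110 = 17.38
EU = 19.845 + 70.484 + 18.779 + 17.38
= 126.49


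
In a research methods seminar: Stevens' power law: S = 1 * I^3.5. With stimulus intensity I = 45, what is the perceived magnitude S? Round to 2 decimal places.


S = 1 * 45^3.5
45^3.5 = 611285.0833
S = 1 * 611285.0833
= 611285.08


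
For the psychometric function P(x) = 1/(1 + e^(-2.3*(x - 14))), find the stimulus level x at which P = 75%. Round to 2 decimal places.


At P = 0.75: 0.75 = 1/(1 + e^(-k*(x-x0)))
Solving: e^(-k*(x-x0)) = 1/3
x = x0 + ln(3)/k
ln(3) = 1.0986
x = 14 + 1.0986/2.3
= 14 + 0.4777
= 14.48


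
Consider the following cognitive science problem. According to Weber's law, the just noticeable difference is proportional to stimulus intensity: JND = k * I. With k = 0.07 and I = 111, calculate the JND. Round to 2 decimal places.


JND = k * I
JND = 0.07 * 111
= 7.77


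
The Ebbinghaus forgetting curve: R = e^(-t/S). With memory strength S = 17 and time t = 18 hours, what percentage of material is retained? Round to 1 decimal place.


R = e^(-t/S)
-t/S = -18/17 = -1.058824
R = e^(-1.058824) = 0.346863
Percentage = 0.346863 * 100
= 34.7


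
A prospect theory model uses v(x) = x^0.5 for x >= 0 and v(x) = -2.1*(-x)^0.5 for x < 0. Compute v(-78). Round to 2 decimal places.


Since x = -78 < 0, use v(x) = -lambda*(-x)^alpha
(-x) = 78
78^0.5 = 8.8318
v(-78) = -2.1 * 8.8318
= -18.55


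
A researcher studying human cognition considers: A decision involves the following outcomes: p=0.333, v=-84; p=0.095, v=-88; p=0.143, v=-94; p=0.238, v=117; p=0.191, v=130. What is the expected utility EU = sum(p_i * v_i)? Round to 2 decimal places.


EU = sum(p_i * v_i)
0.333 * -84 = -27.972
0.095 * -88 = -8.36
0.143 * -94 = -13.442
0.238 * 117 = 27.846
0.191 * 130 = 24.83
EU = -27.972 + -8.36 + -13.442 + 27.846 + 24.83
= 2.90


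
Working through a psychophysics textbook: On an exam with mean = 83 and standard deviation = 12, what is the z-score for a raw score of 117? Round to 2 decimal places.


z = (X - mu) / sigma
= (117 - 83) / 12
= 34 / 12
= 2.83


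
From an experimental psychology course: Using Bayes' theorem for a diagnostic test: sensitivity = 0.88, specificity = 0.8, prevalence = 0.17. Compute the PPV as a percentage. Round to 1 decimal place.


PPV = (sens * prev) / (sens * prev + (1-spec) * (1-prev))
Numerator = 0.88 * 0.17 = 0.1496
P(positive and no disease) = (1 - spec) * (1 - prev) = (1 - 0.8) * (1 - 0.17) = 0.166
Denominator = 0.1496 + 0.166 = 0.3156
PPV = 0.1496 / 0.3156 = 0.474018
As percentage = 47.4


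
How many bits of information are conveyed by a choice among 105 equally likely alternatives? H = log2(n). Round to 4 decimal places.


H = log2(n)
H = log2(105)
= 6.7142


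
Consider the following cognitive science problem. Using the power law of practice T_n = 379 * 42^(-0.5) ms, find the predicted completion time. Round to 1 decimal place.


T_n = 379 * 42^(-0.5)
42^(-0.5) = 0.154303
T_n = 379 * 0.154303
= 58.5 ms


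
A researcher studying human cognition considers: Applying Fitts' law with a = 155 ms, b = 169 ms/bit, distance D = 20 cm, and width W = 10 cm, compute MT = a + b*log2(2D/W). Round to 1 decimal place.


MT = 155 + 169 * log2(2*20/10)
2D/W = 4.0
log2(4.0) = 2.0
MT = 155 + 169 * 2.0
= 493.0 ms


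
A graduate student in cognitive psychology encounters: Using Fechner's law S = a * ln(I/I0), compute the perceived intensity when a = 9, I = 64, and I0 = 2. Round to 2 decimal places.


S = 9 * ln(64/2)
I/I0 = 32.0
ln(32.0) = 3.4657
S = 9 * 3.4657
= 31.19


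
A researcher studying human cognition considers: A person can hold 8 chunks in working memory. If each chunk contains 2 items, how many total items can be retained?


Total items = chunks * items_per_chunk
= 8 * 2
= 16


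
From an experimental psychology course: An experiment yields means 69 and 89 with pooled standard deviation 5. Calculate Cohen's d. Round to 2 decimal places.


Cohen's d = (M1 - M2) / S_pooled
= (69 - 89) / 5
= -20 / 5
= -4.00


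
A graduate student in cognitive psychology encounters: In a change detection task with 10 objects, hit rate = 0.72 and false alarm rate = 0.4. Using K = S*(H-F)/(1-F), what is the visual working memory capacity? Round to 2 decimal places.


K = S * (H - F) / (1 - F)
H - F = 0.32
1 - F = 0.6
K = 10 * 0.32 / 0.6
= 5.33


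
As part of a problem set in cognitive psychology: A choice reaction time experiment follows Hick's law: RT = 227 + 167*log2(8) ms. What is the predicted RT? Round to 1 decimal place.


RT = 227 + 167 * log2(8)
log2(8) = 3.0
RT = 227 + 167 * 3.0
= 227 + 501.0
= 728.0 ms


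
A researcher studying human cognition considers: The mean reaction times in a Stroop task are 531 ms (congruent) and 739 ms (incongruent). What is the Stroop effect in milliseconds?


Stroop effect = RT(incongruent) - RT(congruent)
= 739 - 531
= 208 ms


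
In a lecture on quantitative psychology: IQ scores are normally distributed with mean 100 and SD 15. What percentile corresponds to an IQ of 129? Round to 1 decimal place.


z = (IQ - mean) / SD
z = (129 - 100) / 15 = 1.9333
Percentile = Phi(1.9333) * 100
Phi(1.9333) = 0.9734
= 97.3


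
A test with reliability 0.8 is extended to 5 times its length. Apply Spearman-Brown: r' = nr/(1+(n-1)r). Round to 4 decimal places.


r_new = n*r / (1 + (n-1)*r)
Numerator = 5 * 0.8 = 4.0
Denominator = 1 + 4 * 0.8 = 4.2
r_new = 4.0 / 4.2
= 0.9524


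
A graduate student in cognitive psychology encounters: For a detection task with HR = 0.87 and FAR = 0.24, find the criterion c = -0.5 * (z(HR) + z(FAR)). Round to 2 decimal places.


c = -0.5 * (z(HR) + z(FAR))
z(0.87) = 1.1264
z(0.24) = -0.7063
c = -0.5 * (1.1264 + -0.7063)
= -0.5 * 0.4201
= -0.21


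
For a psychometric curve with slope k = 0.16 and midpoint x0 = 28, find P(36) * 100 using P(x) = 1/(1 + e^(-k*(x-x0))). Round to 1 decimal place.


P(x) = 1/(1 + e^(-0.16*(36 - 28)))
Exponent = -0.16 * 8 = -1.28
e^(-1.28) = 0.278037
P = 1/(1 + 0.278037) = 0.78245
Percentage = 78.2


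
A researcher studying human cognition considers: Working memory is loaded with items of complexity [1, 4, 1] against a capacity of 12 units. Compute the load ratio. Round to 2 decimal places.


Total complexity = 1 + 4 + 1 = 6
Load = total / capacity = 6 / 12
= 0.50


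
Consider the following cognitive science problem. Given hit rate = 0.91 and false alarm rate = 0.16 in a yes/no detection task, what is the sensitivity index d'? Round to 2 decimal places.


d' = z(HR) - z(FAR)
z(0.91) = 1.3408
z(0.16) = -0.9945
d' = 1.3408 - -0.9945
= 2.34


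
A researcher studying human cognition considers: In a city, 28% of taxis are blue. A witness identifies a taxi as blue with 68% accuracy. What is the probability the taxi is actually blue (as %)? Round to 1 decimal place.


P(blue | says blue) = P(says blue | blue)*P(blue) / [P(says blue | blue)*P(blue) + P(says blue | not blue)*P(not blue)]
Numerator = 0.68 * 0.28 = 0.1904
False identification = 0.32 * 0.72 = 0.2304
P = 0.1904 / (0.1904 + 0.2304)
= 0.1904 / 0.4208
As percentage = 45.2


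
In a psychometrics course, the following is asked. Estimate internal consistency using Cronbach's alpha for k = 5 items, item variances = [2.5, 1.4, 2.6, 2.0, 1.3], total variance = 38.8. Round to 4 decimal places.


alpha = (k/(k-1)) * (1 - sum(s_i^2)/s_total^2)
sum(item variances) = 9.8
k/(k-1) = 5/4 = 1.25
1 - 9.8/38.8 = 1 - 0.252577 = 0.747423
alpha = 1.25 * 0.747423
= 0.9343


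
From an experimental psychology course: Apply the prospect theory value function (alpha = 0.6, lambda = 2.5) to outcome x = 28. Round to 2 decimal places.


Since x = 28 >= 0, use v(x) = x^0.6
28^0.6 = 7.3841
v(28) = 7.38


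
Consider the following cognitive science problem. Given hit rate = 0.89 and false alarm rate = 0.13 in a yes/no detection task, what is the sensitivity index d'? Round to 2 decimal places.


d' = z(HR) - z(FAR)
z(0.89) = 1.2265
z(0.13) = -1.1264
d' = 1.2265 - -1.1264
= 2.35


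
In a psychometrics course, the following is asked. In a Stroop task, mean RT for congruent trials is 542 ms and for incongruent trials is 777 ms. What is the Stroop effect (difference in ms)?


Stroop effect = RT(incongruent) - RT(congruent)
= 777 - 542
= 235 ms


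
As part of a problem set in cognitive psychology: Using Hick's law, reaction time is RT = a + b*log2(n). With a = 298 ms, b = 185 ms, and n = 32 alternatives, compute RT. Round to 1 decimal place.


RT = 298 + 185 * log2(32)
log2(32) = 5.0
RT = 298 + 185 * 5.0
= 298 + 925.0
= 1223.0 ms


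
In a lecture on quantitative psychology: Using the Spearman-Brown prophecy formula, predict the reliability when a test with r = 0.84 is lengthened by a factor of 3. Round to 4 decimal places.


r_new = n*r / (1 + (n-1)*r)
Numerator = 3 * 0.84 = 2.52
Denominator = 1 + 2 * 0.84 = 2.68
r_new = 2.52 / 2.68
= 0.9403


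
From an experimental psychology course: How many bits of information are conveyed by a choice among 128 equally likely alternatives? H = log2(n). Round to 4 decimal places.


H = log2(n)
H = log2(128)
= 7.0000


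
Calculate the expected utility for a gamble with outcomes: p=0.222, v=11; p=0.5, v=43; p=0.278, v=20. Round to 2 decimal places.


EU = sum(p_i * v_i)
0.222 * 11 = 2.442
0.5 * 43 = 21.5
0.278 * 20 = 5.56
EU = 2.442 + 21.5 + 5.56
= 29.50


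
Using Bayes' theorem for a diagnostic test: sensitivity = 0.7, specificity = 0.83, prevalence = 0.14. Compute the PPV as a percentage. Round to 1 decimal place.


PPV = (sens * prev) / (sens * prev + (1-spec) * (1-prev))
Numerator = 0.7 * 0.14 = 0.098
P(positive and no disease) = (1 - spec) * (1 - prev) = (1 - 0.83) * (1 - 0.14) = 0.1462
Denominator = 0.098 + 0.1462 = 0.2442
PPV = 0.098 / 0.2442 = 0.40131
As percentage = 40.1


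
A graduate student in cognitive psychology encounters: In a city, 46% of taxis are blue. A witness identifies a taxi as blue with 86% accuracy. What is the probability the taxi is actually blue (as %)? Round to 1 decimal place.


P(blue | says blue) = P(says blue | blue)*P(blue) / [P(says blue | blue)*P(blue) + P(says blue | not blue)*P(not blue)]
Numerator = 0.86 * 0.46 = 0.3956
False identification = 0.14 * 0.54 = 0.0756
P = 0.3956 / (0.3956 + 0.0756)
= 0.3956 / 0.4712
As percentage = 84.0


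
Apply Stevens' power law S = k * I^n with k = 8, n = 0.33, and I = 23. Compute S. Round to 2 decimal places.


S = 8 * 23^0.33
23^0.33 = 2.8143
S = 8 * 2.8143
= 22.51


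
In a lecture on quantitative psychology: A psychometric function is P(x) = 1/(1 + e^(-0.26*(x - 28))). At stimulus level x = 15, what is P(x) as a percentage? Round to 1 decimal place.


P(x) = 1/(1 + e^(-0.26*(15 - 28)))
Exponent = -0.26 * -13 = 3.38
e^(3.38) = 29.370771
P = 1/(1 + 29.370771) = 0.032926
Percentage = 3.3


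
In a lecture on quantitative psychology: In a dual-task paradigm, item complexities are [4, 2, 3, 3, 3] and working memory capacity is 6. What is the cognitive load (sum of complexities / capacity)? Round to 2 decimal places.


Total complexity = 4 + 2 + 3 + 3 + 3 = 15
Load = total / capacity = 15 / 6
= 2.50


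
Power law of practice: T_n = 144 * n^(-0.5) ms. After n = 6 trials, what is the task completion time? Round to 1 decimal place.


T_n = 144 * 6^(-0.5)
6^(-0.5) = 0.408248
T_n = 144 * 0.408248
= 58.8 ms


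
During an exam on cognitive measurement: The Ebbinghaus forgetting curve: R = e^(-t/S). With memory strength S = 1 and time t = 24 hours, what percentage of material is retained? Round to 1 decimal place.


R = e^(-t/S)
-t/S = -24/1 = -24.0
R = e^(-24.0) = 0.0
Percentage = 0.0 * 100
= 0.0


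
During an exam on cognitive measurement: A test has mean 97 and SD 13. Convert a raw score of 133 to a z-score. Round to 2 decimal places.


z = (X - mu) / sigma
= (133 - 97) / 13
= 36 / 13
= 2.77


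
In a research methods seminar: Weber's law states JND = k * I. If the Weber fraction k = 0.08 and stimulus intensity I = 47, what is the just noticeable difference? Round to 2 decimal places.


JND = k * I
JND = 0.08 * 47
= 3.76


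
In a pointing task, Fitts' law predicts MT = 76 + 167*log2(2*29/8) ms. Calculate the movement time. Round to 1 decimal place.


MT = 76 + 167 * log2(2*29/8)
2D/W = 7.25
log2(7.25) = 2.858
MT = 76 + 167 * 2.858
= 553.3 ms


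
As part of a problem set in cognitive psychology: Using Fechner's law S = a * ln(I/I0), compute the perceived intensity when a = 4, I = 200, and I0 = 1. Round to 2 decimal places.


S = 4 * ln(200/1)
I/I0 = 200.0
ln(200.0) = 5.2983
S = 4 * 5.2983
= 21.19


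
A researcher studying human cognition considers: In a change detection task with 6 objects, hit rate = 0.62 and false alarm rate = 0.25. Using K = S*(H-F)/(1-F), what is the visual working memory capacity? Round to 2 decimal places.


K = S * (H - F) / (1 - F)
H - F = 0.37
1 - F = 0.75
K = 6 * 0.37 / 0.75
= 2.96


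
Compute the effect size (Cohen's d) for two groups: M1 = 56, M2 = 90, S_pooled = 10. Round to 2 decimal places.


Cohen's d = (M1 - M2) / S_pooled
= (56 - 90) / 10
= -34 / 10
= -3.40


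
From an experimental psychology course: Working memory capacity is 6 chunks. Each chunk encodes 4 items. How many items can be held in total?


Total items = chunks * items_per_chunk
= 6 * 4
= 24


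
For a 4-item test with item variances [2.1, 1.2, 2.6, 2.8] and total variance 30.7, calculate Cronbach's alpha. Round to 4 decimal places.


alpha = (k/(k-1)) * (1 - sum(s_i^2)/s_total^2)
sum(item variances) = 8.7
k/(k-1) = 4/3 = 1.333333
1 - 8.7/30.7 = 1 - 0.283388 = 0.716612
alpha = 1.333333 * 0.716612
= 0.9555


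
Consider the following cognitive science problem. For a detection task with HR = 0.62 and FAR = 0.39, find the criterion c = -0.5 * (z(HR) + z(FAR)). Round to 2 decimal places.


c = -0.5 * (z(HR) + z(FAR))
z(0.62) = 0.3055
z(0.39) = -0.2793
c = -0.5 * (0.3055 + -0.2793)
= -0.5 * 0.0262
= -0.01


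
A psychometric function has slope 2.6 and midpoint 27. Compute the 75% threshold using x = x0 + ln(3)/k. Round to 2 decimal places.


At P = 0.75: 0.75 = 1/(1 + e^(-k*(x-x0)))
Solving: e^(-k*(x-x0)) = 1/3
x = x0 + ln(3)/k
ln(3) = 1.0986
x = 27 + 1.0986/2.6
= 27 + 0.4225
= 27.42


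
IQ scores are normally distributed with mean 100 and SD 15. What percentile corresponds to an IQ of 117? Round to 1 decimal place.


z = (IQ - mean) / SD
z = (117 - 100) / 15 = 1.1333
Percentile = Phi(1.1333) * 100
Phi(1.1333) = 0.871456
= 87.1


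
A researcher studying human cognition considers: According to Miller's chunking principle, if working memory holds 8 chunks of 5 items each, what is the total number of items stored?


Total items = chunks * items_per_chunk
= 8 * 5
= 40


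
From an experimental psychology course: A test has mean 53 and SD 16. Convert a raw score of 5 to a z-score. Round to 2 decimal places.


z = (X - mu) / sigma
= (5 - 53) / 16
= -48 / 16
= -3.00


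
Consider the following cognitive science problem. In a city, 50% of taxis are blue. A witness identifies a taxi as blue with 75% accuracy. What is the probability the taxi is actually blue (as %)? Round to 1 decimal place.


P(blue | says blue) = P(says blue | blue)*P(blue) / [P(says blue | blue)*P(blue) + P(says blue | not blue)*P(not blue)]
Numerator = 0.75 * 0.5 = 0.375
False identification = 0.25 * 0.5 = 0.125
P = 0.375 / (0.375 + 0.125)
= 0.375 / 0.5
As percentage = 75.0


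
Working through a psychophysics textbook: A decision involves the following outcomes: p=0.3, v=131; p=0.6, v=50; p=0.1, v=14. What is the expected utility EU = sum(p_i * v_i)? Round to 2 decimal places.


EU = sum(p_i * v_i)
0.3 * 131 = 39.3
0.6 * 50 = 30.0
0.1 * 14 = 1.4
EU = 39.3 + 30.0 + 1.4
= 70.70


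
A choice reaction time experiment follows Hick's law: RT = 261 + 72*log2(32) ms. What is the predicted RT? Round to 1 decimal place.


RT = 261 + 72 * log2(32)
log2(32) = 5.0
RT = 261 + 72 * 5.0
= 261 + 360.0
= 621.0 ms


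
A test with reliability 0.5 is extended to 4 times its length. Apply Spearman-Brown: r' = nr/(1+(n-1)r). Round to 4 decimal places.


r_new = n*r / (1 + (n-1)*r)
Numerator = 4 * 0.5 = 2.0
Denominator = 1 + 3 * 0.5 = 2.5
r_new = 2.0 / 2.5
= 0.8000


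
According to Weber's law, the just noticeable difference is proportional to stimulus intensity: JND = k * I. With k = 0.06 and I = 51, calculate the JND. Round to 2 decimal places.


JND = k * I
JND = 0.06 * 51
= 3.06


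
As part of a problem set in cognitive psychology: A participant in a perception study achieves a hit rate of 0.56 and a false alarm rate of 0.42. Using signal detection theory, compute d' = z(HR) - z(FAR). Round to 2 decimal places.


d' = z(HR) - z(FAR)
z(0.56) = 0.151
z(0.42) = -0.2019
d' = 0.151 - -0.2019
= 0.35


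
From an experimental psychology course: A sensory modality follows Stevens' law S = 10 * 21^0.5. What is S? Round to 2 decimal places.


S = 10 * 21^0.5
21^0.5 = 4.5826
S = 10 * 4.5826
= 45.83


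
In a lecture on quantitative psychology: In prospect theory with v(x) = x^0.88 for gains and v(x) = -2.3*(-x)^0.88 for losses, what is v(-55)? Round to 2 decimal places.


Since x = -55 < 0, use v(x) = -lambda*(-x)^alpha
(-x) = 55
55^0.88 = 34.0032
v(-55) = -2.3 * 34.0032
= -78.21


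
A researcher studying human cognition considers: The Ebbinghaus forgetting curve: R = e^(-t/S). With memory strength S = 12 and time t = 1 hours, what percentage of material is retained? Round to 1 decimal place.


R = e^(-t/S)
-t/S = -1/12 = -0.083333
R = e^(-0.083333) = 0.920045
Percentage = 0.920045 * 100
= 92.0


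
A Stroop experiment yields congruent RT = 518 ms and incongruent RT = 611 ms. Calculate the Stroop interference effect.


Stroop effect = RT(incongruent) - RT(congruent)
= 611 - 518
= 93 ms


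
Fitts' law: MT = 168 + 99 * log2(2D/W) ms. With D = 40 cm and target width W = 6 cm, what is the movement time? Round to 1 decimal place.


MT = 168 + 99 * log2(2*40/6)
2D/W = 13.333333
log2(13.333333) = 3.737
MT = 168 + 99 * 3.737
= 538.0 ms


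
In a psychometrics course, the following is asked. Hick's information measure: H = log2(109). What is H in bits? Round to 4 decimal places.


H = log2(n)
H = log2(109)
= 6.7682


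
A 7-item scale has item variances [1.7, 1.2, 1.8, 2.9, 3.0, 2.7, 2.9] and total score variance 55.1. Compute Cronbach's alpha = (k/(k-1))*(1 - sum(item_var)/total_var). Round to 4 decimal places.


alpha = (k/(k-1)) * (1 - sum(s_i^2)/s_total^2)
sum(item variances) = 16.2
k/(k-1) = 7/6 = 1.166667
1 - 16.2/55.1 = 1 - 0.294011 = 0.705989
alpha = 1.166667 * 0.705989
= 0.8237


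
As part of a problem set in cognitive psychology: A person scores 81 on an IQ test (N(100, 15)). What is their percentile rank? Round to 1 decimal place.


z = (IQ - mean) / SD
z = (81 - 100) / 15 = -1.2667
Percentile = Phi(-1.2667) * 100
Phi(-1.2667) = 0.102631
= 10.3
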